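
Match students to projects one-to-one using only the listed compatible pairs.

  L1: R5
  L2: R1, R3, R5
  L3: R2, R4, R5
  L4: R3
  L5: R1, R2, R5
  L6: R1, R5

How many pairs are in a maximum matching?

Unit-capacity flow: source→left, listed edges, right→sink; max matching = max flow.
Augmenting path L1→R5 (+1); matched 1.
Augmenting path L2→R1 (+1); matched 2.
Augmenting path L3→R2 (+1); matched 3.
Augmenting path L4→R3 (+1); matched 4.
Augmenting path L5→R2→L3→R4 (+1); matched 5.
No augmenting path remains; maximum matching = 5.
König certificate: {L3, L5, R1, R3, R5} is a vertex cover of size 5 (every listed pair touches it), so no matching can be larger.

5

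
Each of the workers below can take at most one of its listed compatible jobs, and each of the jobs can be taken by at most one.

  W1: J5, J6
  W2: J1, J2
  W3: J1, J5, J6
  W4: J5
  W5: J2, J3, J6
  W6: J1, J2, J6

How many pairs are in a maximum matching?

Unit-capacity flow: source→left, listed edges, right→sink; max matching = max flow.
Augmenting path W1→J5 (+1); matched 1.
Augmenting path W2→J1 (+1); matched 2.
Augmenting path W3→J6 (+1); matched 3.
Augmenting path W5→J2 (+1); matched 4.
Augmenting path W6→J2→W5→J3 (+1); matched 5.
No augmenting path remains; maximum matching = 5.
König certificate: {W5, J1, J2, J5, J6} is a vertex cover of size 5 (every listed pair touches it), so no matching can be larger.

5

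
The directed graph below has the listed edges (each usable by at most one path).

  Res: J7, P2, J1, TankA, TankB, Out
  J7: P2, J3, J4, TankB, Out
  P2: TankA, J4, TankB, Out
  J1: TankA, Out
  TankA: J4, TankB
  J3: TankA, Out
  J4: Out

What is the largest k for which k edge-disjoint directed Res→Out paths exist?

Assign every edge capacity 1; by Menger, the answer equals the max flow.
Path Res→Out (+1); total 1.
Path Res→J7→Out (+1); total 2.
Path Res→P2→Out (+1); total 3.
Path Res→J1→Out (+1); total 4.
Path Res→TankA→J4→Out (+1); total 5.
No residual Res→Out path; max flow = 5.
Certifying cut of size 5: {Res→J1, Res→J7, Res→Out, Res→P2, Res→TankA}.

5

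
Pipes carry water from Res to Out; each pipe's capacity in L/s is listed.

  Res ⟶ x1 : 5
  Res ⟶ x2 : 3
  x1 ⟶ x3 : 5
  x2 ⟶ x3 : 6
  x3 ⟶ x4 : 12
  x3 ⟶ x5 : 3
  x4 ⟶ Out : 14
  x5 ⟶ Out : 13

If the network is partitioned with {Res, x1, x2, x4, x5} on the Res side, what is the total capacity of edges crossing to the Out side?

Edges leaving {Res, x1, x2, x4, x5}: x1→x3 (5), x2→x3 (6), x4→Out (14), x5→Out (13).
Cut capacity = 5 + 6 + 14 + 13 = 38.

38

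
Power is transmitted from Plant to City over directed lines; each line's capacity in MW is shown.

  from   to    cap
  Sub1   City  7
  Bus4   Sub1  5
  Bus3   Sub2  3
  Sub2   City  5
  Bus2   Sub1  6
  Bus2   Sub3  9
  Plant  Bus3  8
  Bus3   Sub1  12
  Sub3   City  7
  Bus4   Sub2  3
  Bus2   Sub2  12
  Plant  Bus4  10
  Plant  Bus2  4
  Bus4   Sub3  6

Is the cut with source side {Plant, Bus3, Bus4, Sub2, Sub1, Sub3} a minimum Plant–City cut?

Given cut capacity: 4 + 5 + 7 + 7 = 23.
Augment Plant→Bus3→Sub2→City: bottleneck 3, flow now 3.
Augment Plant→Bus3→Sub1→City: bottleneck 5, flow now 8.
Augment Plant→Bus2→Sub2→City: bottleneck 2, flow now 10.
Augment Plant→Bus2→Sub1→City: bottleneck 2, flow now 12.
Augment Plant→Bus4→Sub3→City: bottleneck 6, flow now 18.
Augment Plant→Bus4→Sub2→Bus2→Sub3→City: bottleneck 1, flow now 19. (uses reverse residual edge)
No augmenting path remains; maximum flow = 19.
In the residual graph, reachable from Plant: {Plant, Bus3, Bus2, Bus4, Sub2, Sub1, Sub3}.
Min-cut edges: Sub2→City (5), Sub1→City (7), Sub3→City (7); capacity 5 + 7 + 7 = 19.
Cut capacity 23 exceeds the max flow 19, so it is not minimum.

No — its capacity is 23, but the minimum cut has capacity 19.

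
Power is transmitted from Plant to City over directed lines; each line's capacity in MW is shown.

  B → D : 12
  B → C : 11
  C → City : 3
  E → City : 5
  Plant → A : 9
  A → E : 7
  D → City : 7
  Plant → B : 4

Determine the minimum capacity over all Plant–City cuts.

9

Augment Plant→A→E→City: bottleneck 5, flow now 5.
Augment Plant→B→C→City: bottleneck 3, flow now 8.
Augment Plant→B→D→City: bottleneck 1, flow now 9.
No augmenting path remains; maximum flow = 9.
By max-flow min-cut, the minimum cut capacity equals the max flow.
In the residual graph, reachable from Plant: {Plant, A, E}.
Min-cut edges: Plant→B (4), E→City (5); capacity 4 + 5 = 9.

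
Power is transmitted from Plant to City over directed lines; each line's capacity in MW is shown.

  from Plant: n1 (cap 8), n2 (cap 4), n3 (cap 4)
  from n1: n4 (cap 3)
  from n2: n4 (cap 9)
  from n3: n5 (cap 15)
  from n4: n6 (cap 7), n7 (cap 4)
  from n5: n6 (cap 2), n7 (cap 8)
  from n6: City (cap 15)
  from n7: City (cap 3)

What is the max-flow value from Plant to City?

Augment Plant→n1→n4→n6→City: bottleneck 3, flow now 3.
Augment Plant→n2→n4→n6→City: bottleneck 4, flow now 7.
Augment Plant→n3→n5→n6→City: bottleneck 2, flow now 9.
Augment Plant→n3→n5→n7→City: bottleneck 2, flow now 11.
No augmenting path remains; maximum flow = 11.
In the residual graph, reachable from Plant: {Plant, n1}.
Min-cut edges: Plant→n2 (4), Plant→n3 (4), n1→n4 (3); capacity 4 + 4 + 3 = 11.
This cut is saturated, so no flow can exceed 11.

11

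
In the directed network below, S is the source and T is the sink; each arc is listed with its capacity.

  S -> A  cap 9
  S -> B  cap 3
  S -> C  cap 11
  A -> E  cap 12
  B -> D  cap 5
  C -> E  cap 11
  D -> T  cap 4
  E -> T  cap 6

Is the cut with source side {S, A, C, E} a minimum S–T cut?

Given cut capacity: 3 + 6 = 9.
Augment S→A→E→T: bottleneck 6, flow now 6.
Augment S→B→D→T: bottleneck 3, flow now 9.
No augmenting path remains; maximum flow = 9.
Cut capacity 9 equals the max flow, so it is a minimum cut.

Yes — it is a minimum cut (capacity 9).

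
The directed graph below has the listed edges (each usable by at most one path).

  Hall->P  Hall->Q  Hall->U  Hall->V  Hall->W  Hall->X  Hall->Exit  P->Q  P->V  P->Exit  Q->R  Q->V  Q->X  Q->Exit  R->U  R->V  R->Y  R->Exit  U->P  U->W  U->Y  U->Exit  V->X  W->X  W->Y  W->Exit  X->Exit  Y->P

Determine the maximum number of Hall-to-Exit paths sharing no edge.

Assign every edge capacity 1; by Menger, the answer equals the max flow.
Path Hall→Exit (+1); total 1.
Path Hall→P→Exit (+1); total 2.
Path Hall→Q→Exit (+1); total 3.
Path Hall→U→Exit (+1); total 4.
Path Hall→W→Exit (+1); total 5.
Path Hall→X→Exit (+1); total 6.
No residual Hall→Exit path; max flow = 6.
Certifying cut of size 6: {Hall→Exit, Hall→P, Hall→Q, Hall→U, Hall→W, X→Exit}.

6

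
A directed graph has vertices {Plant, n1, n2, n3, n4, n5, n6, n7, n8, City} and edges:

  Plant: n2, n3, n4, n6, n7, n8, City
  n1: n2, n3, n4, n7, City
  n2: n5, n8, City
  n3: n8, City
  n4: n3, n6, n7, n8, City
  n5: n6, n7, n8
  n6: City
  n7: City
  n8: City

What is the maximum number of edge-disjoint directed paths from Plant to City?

Assign every edge capacity 1; by Menger, the answer equals the max flow.
Path Plant→City (+1); total 1.
Path Plant→n2→City (+1); total 2.
Path Plant→n3→City (+1); total 3.
Path Plant→n4→City (+1); total 4.
Path Plant→n6→City (+1); total 5.
Path Plant→n7→City (+1); total 6.
Path Plant→n8→City (+1); total 7.
No residual Plant→City path; max flow = 7.
Certifying cut of size 7: {Plant→City, Plant→n2, Plant→n3, Plant→n4, Plant→n6, Plant→n7, Plant→n8}.

7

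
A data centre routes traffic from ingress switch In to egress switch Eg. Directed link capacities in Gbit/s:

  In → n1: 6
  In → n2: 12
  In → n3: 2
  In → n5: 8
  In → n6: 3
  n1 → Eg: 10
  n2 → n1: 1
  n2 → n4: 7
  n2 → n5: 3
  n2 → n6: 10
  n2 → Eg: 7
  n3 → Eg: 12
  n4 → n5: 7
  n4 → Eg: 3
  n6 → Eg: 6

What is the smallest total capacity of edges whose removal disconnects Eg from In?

23

Augment In→n1→Eg: bottleneck 6, flow now 6.
Augment In→n2→Eg: bottleneck 7, flow now 13.
Augment In→n3→Eg: bottleneck 2, flow now 15.
Augment In→n6→Eg: bottleneck 3, flow now 18.
Augment In→n2→n1→Eg: bottleneck 1, flow now 19.
Augment In→n2→n4→Eg: bottleneck 3, flow now 22.
Augment In→n2→n6→Eg: bottleneck 1, flow now 23.
No augmenting path remains; maximum flow = 23.
By max-flow min-cut, the minimum cut capacity equals the max flow.
In the residual graph, reachable from In: {In, n5}.
Min-cut edges: In→n1 (6), In→n2 (12), In→n3 (2), In→n6 (3); capacity 6 + 12 + 2 + 3 = 23.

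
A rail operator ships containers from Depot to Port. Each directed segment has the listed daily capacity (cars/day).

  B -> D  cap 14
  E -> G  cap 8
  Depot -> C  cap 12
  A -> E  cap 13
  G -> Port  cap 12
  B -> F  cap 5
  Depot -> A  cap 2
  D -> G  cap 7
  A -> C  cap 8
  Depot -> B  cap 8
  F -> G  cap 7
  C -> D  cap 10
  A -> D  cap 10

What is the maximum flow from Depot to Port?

Augment Depot→A→D→G→Port: bottleneck 2, flow now 2.
Augment Depot→B→D→G→Port: bottleneck 5, flow now 7.
Augment Depot→B→F→G→Port: bottleneck 3, flow now 10.
Augment Depot→C→D→A→E→G→Port: bottleneck 2, flow now 12. (uses reverse residual edge)
No augmenting path remains; maximum flow = 12.
In the residual graph, reachable from Depot: {Depot, A, B, C, D, E, F, G}.
Min-cut edges: G→Port (12); capacity 12 = 12.
This cut is saturated, so no flow can exceed 12.

12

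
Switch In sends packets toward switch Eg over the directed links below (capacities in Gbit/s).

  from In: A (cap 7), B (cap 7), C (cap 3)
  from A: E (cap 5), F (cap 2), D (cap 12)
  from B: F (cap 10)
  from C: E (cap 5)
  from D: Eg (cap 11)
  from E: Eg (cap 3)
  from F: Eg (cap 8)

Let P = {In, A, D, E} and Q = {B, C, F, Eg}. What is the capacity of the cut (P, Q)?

26

Edges leaving {In, A, D, E}: In→B (7), In→C (3), A→F (2), D→Eg (11), E→Eg (3).
Cut capacity = 7 + 3 + 2 + 11 + 3 = 26.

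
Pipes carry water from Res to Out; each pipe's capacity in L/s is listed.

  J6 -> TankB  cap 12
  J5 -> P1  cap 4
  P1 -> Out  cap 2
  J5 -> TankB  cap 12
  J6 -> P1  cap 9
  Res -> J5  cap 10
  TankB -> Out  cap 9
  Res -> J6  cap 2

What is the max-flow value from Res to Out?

11

Augment Res→J5→TankB→Out: bottleneck 9, flow now 9.
Augment Res→J5→P1→Out: bottleneck 1, flow now 10.
Augment Res→J6→P1→Out: bottleneck 1, flow now 11.
No augmenting path remains; maximum flow = 11.
In the residual graph, reachable from Res: {Res, J5, J6, TankB, P1}.
Min-cut edges: TankB→Out (9), P1→Out (2); capacity 9 + 2 = 11.
This cut is saturated, so no flow can exceed 11.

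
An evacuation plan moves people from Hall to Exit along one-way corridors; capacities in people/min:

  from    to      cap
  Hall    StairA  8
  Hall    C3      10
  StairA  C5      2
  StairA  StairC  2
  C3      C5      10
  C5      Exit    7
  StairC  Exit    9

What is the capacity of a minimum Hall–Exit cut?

9

Augment Hall→StairA→C5→Exit: bottleneck 2, flow now 2.
Augment Hall→StairA→StairC→Exit: bottleneck 2, flow now 4.
Augment Hall→C3→C5→Exit: bottleneck 5, flow now 9.
No augmenting path remains; maximum flow = 9.
By max-flow min-cut, the minimum cut capacity equals the max flow.
In the residual graph, reachable from Hall: {Hall, StairA, C3, C5}.
Min-cut edges: StairA→StairC (2), C5→Exit (7); capacity 2 + 7 = 9.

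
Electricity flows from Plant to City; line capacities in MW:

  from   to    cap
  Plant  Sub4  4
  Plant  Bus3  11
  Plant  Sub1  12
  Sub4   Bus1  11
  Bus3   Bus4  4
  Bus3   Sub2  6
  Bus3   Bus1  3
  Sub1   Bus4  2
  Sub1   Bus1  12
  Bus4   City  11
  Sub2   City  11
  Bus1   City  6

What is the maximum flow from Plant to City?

Augment Plant→Sub4→Bus1→City: bottleneck 4, flow now 4.
Augment Plant→Bus3→Bus4→City: bottleneck 4, flow now 8.
Augment Plant→Bus3→Sub2→City: bottleneck 6, flow now 14.
Augment Plant→Bus3→Bus1→City: bottleneck 1, flow now 15.
Augment Plant→Sub1→Bus4→City: bottleneck 2, flow now 17.
Augment Plant→Sub1→Bus1→City: bottleneck 1, flow now 18.
No augmenting path remains; maximum flow = 18.
In the residual graph, reachable from Plant: {Plant, Sub4, Bus3, Sub1, Bus1}.
Min-cut edges: Bus3→Bus4 (4), Bus3→Sub2 (6), Sub1→Bus4 (2), Bus1→City (6); capacity 4 + 6 + 2 + 6 = 18.
This cut is saturated, so no flow can exceed 18.

18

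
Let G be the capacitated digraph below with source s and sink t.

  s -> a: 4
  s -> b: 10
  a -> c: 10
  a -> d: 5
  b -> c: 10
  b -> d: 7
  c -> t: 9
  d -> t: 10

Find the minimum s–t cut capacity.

Augment s→a→c→t: bottleneck 4, flow now 4.
Augment s→b→c→t: bottleneck 5, flow now 9.
Augment s→b→d→t: bottleneck 5, flow now 14.
No augmenting path remains; maximum flow = 14.
By max-flow min-cut, the minimum cut capacity equals the max flow.
In the residual graph, reachable from s: {s}.
Min-cut edges: s→a (4), s→b (10); capacity 4 + 10 = 14.

14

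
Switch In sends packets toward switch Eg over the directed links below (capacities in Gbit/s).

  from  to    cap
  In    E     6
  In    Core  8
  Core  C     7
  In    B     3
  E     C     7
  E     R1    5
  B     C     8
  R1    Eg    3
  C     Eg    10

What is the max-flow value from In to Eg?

13

Augment In→E→R1→Eg: bottleneck 3, flow now 3.
Augment In→E→C→Eg: bottleneck 3, flow now 6.
Augment In→Core→C→Eg: bottleneck 7, flow now 13.
No augmenting path remains; maximum flow = 13.
In the residual graph, reachable from In: {In, E, Core, B, R1, C}.
Min-cut edges: R1→Eg (3), C→Eg (10); capacity 3 + 10 = 13.
This cut is saturated, so no flow can exceed 13.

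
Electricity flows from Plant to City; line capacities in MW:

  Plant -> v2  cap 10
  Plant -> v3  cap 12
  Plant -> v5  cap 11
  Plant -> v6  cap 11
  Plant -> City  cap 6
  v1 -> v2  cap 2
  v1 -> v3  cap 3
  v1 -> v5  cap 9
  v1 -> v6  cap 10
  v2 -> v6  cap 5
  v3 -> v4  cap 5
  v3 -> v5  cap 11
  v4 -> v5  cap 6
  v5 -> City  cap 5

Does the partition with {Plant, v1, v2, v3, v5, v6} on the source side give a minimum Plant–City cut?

No — its capacity is 16, but the minimum cut has capacity 11.

Given cut capacity: 6 + 5 + 5 = 16.
Augment Plant→City: bottleneck 6, flow now 6.
Augment Plant→v5→City: bottleneck 5, flow now 11.
No augmenting path remains; maximum flow = 11.
In the residual graph, reachable from Plant: {Plant, v2, v3, v4, v5, v6}.
Min-cut edges: Plant→City (6), v5→City (5); capacity 6 + 5 = 11.
Cut capacity 16 exceeds the max flow 11, so it is not minimum.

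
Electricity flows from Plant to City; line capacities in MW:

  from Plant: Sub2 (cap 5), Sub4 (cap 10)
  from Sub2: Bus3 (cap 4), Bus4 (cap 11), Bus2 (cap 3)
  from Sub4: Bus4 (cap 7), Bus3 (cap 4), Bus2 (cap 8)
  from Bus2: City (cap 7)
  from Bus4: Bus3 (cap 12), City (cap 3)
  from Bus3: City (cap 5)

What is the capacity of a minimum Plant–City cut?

Augment Plant→Sub2→Bus2→City: bottleneck 3, flow now 3.
Augment Plant→Sub2→Bus4→City: bottleneck 2, flow now 5.
Augment Plant→Sub4→Bus2→City: bottleneck 4, flow now 9.
Augment Plant→Sub4→Bus4→City: bottleneck 1, flow now 10.
Augment Plant→Sub4→Bus3→City: bottleneck 4, flow now 14.
Augment Plant→Sub4→Bus4→Bus3→City: bottleneck 1, flow now 15.
No augmenting path remains; maximum flow = 15.
By max-flow min-cut, the minimum cut capacity equals the max flow.
In the residual graph, reachable from Plant: {Plant}.
Min-cut edges: Plant→Sub2 (5), Plant→Sub4 (10); capacity 5 + 10 = 15.

15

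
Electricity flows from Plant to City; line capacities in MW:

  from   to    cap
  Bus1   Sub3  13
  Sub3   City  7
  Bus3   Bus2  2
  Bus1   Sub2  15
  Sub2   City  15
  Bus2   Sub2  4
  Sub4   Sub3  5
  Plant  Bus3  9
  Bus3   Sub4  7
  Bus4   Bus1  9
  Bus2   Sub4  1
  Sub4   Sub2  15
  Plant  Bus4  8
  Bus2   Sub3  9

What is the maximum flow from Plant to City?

Augment Plant→Bus3→Sub4→Sub2→City: bottleneck 7, flow now 7.
Augment Plant→Bus3→Bus2→Sub2→City: bottleneck 2, flow now 9.
Augment Plant→Bus4→Bus1→Sub2→City: bottleneck 6, flow now 15.
Augment Plant→Bus4→Bus1→Sub3→City: bottleneck 2, flow now 17.
No augmenting path remains; maximum flow = 17.
In the residual graph, reachable from Plant: {Plant}.
Min-cut edges: Plant→Bus3 (9), Plant→Bus4 (8); capacity 9 + 8 = 17.
This cut is saturated, so no flow can exceed 17.

17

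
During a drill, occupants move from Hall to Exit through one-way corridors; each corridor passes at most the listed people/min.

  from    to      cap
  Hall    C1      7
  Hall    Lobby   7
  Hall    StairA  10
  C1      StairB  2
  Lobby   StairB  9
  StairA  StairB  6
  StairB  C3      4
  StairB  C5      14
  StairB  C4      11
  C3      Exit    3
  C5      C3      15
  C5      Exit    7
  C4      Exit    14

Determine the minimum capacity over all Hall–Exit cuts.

Augment Hall→C1→StairB→C3→Exit: bottleneck 2, flow now 2.
Augment Hall→Lobby→StairB→C3→Exit: bottleneck 1, flow now 3.
Augment Hall→Lobby→StairB→C5→Exit: bottleneck 6, flow now 9.
Augment Hall→StairA→StairB→C5→Exit: bottleneck 1, flow now 10.
Augment Hall→StairA→StairB→C4→Exit: bottleneck 5, flow now 15.
No augmenting path remains; maximum flow = 15.
By max-flow min-cut, the minimum cut capacity equals the max flow.
In the residual graph, reachable from Hall: {Hall, C1, StairA}.
Min-cut edges: Hall→Lobby (7), C1→StairB (2), StairA→StairB (6); capacity 7 + 2 + 6 = 15.

15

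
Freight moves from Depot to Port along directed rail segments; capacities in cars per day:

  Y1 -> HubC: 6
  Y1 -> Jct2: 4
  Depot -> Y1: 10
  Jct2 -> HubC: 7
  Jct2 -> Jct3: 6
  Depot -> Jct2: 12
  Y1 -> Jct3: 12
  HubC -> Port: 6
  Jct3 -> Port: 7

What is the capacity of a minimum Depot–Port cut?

Augment Depot→Jct2→Jct3→Port: bottleneck 6, flow now 6.
Augment Depot→Jct2→HubC→Port: bottleneck 6, flow now 12.
Augment Depot→Y1→Jct3→Port: bottleneck 1, flow now 13.
No augmenting path remains; maximum flow = 13.
By max-flow min-cut, the minimum cut capacity equals the max flow.
In the residual graph, reachable from Depot: {Depot, Jct2, Y1, Jct3, HubC}.
Min-cut edges: Jct3→Port (7), HubC→Port (6); capacity 7 + 6 = 13.

13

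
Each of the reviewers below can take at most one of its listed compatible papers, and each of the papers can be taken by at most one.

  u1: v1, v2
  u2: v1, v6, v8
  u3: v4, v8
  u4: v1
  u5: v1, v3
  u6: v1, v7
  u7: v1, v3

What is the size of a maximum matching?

6

Unit-capacity flow: source→left, listed edges, right→sink; max matching = max flow.
Augmenting path u1→v1 (+1); matched 1.
Augmenting path u2→v6 (+1); matched 2.
Augmenting path u3→v4 (+1); matched 3.
Augmenting path u5→v3 (+1); matched 4.
Augmenting path u6→v7 (+1); matched 5.
Augmenting path u4→v1→u1→v2 (+1); matched 6.
No augmenting path remains; maximum matching = 6.
König certificate: {u1, u2, u3, u6, v1, v3} is a vertex cover of size 6 (every listed pair touches it), so no matching can be larger.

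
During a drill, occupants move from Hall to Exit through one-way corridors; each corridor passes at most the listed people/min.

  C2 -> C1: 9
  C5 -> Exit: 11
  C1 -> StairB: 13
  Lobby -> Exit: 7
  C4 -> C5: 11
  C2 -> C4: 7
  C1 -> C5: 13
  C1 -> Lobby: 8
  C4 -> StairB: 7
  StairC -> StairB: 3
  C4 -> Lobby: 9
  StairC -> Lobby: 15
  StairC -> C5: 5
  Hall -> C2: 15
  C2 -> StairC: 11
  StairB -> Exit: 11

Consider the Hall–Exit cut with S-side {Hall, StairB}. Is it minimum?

Given cut capacity: 15 + 11 = 26.
Augment Hall→C2→C1→Lobby→Exit: bottleneck 7, flow now 7.
Augment Hall→C2→C1→C5→Exit: bottleneck 2, flow now 9.
Augment Hall→C2→C4→C5→Exit: bottleneck 6, flow now 15.
No augmenting path remains; maximum flow = 15.
In the residual graph, reachable from Hall: {Hall}.
Min-cut edges: Hall→C2 (15); capacity 15 = 15.
Cut capacity 26 exceeds the max flow 15, so it is not minimum.

No — its capacity is 26, but the minimum cut has capacity 15.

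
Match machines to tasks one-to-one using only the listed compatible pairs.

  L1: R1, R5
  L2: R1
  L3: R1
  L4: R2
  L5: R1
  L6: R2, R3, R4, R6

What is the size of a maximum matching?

Unit-capacity flow: source→left, listed edges, right→sink; max matching = max flow.
Augmenting path L1→R1 (+1); matched 1.
Augmenting path L4→R2 (+1); matched 2.
Augmenting path L6→R3 (+1); matched 3.
Augmenting path L2→R1→L1→R5 (+1); matched 4.
No augmenting path remains; maximum matching = 4.
König certificate: {L1, L4, L6, R1} is a vertex cover of size 4 (every listed pair touches it), so no matching can be larger.

4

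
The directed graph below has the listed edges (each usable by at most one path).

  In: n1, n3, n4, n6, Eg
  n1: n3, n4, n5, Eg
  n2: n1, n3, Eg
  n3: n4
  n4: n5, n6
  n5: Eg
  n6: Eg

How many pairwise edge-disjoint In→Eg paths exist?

Assign every edge capacity 1; by Menger, the answer equals the max flow.
Path In→Eg (+1); total 1.
Path In→n1→Eg (+1); total 2.
Path In→n6→Eg (+1); total 3.
Path In→n4→n5→Eg (+1); total 4.
No residual In→Eg path; max flow = 4.
Certifying cut of size 4: {In→Eg, In→n1, n4→n5, n6→Eg}.

4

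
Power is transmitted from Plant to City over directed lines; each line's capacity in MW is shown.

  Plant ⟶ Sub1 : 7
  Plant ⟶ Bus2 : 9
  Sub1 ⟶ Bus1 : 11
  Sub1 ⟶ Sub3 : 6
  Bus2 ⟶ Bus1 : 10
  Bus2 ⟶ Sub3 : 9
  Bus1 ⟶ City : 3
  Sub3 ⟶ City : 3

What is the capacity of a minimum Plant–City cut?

Augment Plant→Sub1→Bus1→City: bottleneck 3, flow now 3.
Augment Plant→Sub1→Sub3→City: bottleneck 3, flow now 6.
No augmenting path remains; maximum flow = 6.
By max-flow min-cut, the minimum cut capacity equals the max flow.
In the residual graph, reachable from Plant: {Plant, Sub1, Bus2, Bus1, Sub3}.
Min-cut edges: Bus1→City (3), Sub3→City (3); capacity 3 + 3 = 6.

6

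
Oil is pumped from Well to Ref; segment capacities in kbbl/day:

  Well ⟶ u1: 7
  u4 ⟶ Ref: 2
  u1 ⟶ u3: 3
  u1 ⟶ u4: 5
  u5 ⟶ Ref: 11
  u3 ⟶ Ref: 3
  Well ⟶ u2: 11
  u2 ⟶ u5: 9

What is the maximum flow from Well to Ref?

14

Augment Well→u1→u3→Ref: bottleneck 3, flow now 3.
Augment Well→u1→u4→Ref: bottleneck 2, flow now 5.
Augment Well→u2→u5→Ref: bottleneck 9, flow now 14.
No augmenting path remains; maximum flow = 14.
In the residual graph, reachable from Well: {Well, u1, u2, u4}.
Min-cut edges: u1→u3 (3), u2→u5 (9), u4→Ref (2); capacity 3 + 9 + 2 = 14.
This cut is saturated, so no flow can exceed 14.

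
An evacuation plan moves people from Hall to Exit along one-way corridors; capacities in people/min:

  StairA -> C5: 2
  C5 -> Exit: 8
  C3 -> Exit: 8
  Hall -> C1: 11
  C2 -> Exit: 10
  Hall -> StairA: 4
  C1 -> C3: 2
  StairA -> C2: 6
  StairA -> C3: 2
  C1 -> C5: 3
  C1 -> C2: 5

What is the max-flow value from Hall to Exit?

14

Augment Hall→StairA→C2→Exit: bottleneck 4, flow now 4.
Augment Hall→C1→C2→Exit: bottleneck 5, flow now 9.
Augment Hall→C1→C5→Exit: bottleneck 3, flow now 12.
Augment Hall→C1→C3→Exit: bottleneck 2, flow now 14.
No augmenting path remains; maximum flow = 14.
In the residual graph, reachable from Hall: {Hall, C1}.
Min-cut edges: Hall→StairA (4), C1→C2 (5), C1→C5 (3), C1→C3 (2); capacity 4 + 5 + 3 + 2 = 14.
This cut is saturated, so no flow can exceed 14.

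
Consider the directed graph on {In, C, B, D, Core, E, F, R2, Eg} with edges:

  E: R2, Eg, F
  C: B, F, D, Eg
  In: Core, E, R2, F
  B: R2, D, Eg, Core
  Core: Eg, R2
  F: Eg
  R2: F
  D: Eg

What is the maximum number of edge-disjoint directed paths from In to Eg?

3

Assign every edge capacity 1; by Menger, the answer equals the max flow.
Path In→Core→Eg (+1); total 1.
Path In→E→Eg (+1); total 2.
Path In→F→Eg (+1); total 3.
No residual In→Eg path; max flow = 3.
Certifying cut of size 3: {F→Eg, In→Core, In→E}.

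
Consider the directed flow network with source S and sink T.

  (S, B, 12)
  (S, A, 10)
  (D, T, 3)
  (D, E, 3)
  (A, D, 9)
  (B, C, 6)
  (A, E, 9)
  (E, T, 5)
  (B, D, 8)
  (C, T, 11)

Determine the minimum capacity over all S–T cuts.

Augment S→A→D→T: bottleneck 3, flow now 3.
Augment S→A→E→T: bottleneck 5, flow now 8.
Augment S→B→C→T: bottleneck 6, flow now 14.
No augmenting path remains; maximum flow = 14.
By max-flow min-cut, the minimum cut capacity equals the max flow.
In the residual graph, reachable from S: {S, A, B, D, E}.
Min-cut edges: B→C (6), D→T (3), E→T (5); capacity 6 + 3 + 5 = 14.

14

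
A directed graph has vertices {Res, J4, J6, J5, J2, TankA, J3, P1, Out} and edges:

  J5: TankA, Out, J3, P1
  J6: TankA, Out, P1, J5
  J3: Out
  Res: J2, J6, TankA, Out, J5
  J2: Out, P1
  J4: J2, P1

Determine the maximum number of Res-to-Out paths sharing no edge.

Assign every edge capacity 1; by Menger, the answer equals the max flow.
Path Res→Out (+1); total 1.
Path Res→J6→Out (+1); total 2.
Path Res→J5→Out (+1); total 3.
Path Res→J2→Out (+1); total 4.
No residual Res→Out path; max flow = 4.
Certifying cut of size 4: {Res→J2, Res→J5, Res→J6, Res→Out}.

4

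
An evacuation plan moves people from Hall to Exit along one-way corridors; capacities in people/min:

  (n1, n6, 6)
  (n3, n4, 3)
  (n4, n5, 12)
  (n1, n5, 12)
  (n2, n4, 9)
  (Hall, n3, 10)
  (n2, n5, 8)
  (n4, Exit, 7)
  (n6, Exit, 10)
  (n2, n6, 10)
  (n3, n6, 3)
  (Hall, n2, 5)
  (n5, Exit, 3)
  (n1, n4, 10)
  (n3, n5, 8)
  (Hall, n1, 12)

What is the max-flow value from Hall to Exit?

Augment Hall→n1→n4→Exit: bottleneck 7, flow now 7.
Augment Hall→n1→n5→Exit: bottleneck 3, flow now 10.
Augment Hall→n1→n6→Exit: bottleneck 2, flow now 12.
Augment Hall→n2→n6→Exit: bottleneck 5, flow now 17.
Augment Hall→n3→n6→Exit: bottleneck 3, flow now 20.
No augmenting path remains; maximum flow = 20.
In the residual graph, reachable from Hall: {Hall, n1, n2, n3, n4, n5, n6}.
Min-cut edges: n4→Exit (7), n5→Exit (3), n6→Exit (10); capacity 7 + 3 + 10 = 20.
This cut is saturated, so no flow can exceed 20.

20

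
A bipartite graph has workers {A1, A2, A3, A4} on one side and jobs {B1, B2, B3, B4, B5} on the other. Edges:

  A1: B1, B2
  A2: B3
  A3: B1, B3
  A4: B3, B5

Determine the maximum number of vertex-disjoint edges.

Unit-capacity flow: source→left, listed edges, right→sink; max matching = max flow.
Augmenting path A1→B1 (+1); matched 1.
Augmenting path A2→B3 (+1); matched 2.
Augmenting path A4→B5 (+1); matched 3.
Augmenting path A3→B1→A1→B2 (+1); matched 4.
No augmenting path remains; maximum matching = 4.
König certificate: {A1, A2, A3, A4} is a vertex cover of size 4 (every listed pair touches it), so no matching can be larger.

4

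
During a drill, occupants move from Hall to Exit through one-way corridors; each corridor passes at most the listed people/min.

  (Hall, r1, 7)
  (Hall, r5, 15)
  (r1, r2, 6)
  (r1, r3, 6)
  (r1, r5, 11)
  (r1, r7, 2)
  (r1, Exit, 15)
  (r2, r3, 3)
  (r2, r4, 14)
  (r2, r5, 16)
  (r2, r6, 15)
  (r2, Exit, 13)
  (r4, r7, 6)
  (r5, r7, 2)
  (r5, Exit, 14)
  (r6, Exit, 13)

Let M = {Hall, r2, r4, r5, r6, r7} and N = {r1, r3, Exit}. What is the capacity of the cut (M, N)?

50

Edges leaving {Hall, r2, r4, r5, r6, r7}: Hall→r1 (7), r2→r3 (3), r2→Exit (13), r5→Exit (14), r6→Exit (13).
Cut capacity = 7 + 3 + 13 + 14 + 13 = 50.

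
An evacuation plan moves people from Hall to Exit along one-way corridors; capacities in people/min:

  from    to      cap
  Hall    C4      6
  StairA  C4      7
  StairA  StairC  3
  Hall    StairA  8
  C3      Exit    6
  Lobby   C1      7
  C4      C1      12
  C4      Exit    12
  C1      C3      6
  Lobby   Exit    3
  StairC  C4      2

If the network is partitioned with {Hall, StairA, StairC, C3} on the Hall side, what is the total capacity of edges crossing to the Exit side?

21

Edges leaving {Hall, StairA, StairC, C3}: Hall→C4 (6), StairA→C4 (7), StairC→C4 (2), C3→Exit (6).
Cut capacity = 6 + 7 + 2 + 6 = 21.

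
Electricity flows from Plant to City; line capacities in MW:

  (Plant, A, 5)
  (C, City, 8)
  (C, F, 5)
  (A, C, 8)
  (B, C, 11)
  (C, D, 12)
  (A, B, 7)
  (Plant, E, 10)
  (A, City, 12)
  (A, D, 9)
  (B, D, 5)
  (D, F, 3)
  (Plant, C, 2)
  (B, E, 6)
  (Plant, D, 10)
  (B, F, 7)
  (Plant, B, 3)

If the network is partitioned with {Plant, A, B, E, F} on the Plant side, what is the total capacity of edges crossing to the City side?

57

Edges leaving {Plant, A, B, E, F}: Plant→C (2), Plant→D (10), A→C (8), A→D (9), A→City (12), B→C (11), B→D (5).
Cut capacity = 2 + 10 + 8 + 9 + 12 + 11 + 5 = 57.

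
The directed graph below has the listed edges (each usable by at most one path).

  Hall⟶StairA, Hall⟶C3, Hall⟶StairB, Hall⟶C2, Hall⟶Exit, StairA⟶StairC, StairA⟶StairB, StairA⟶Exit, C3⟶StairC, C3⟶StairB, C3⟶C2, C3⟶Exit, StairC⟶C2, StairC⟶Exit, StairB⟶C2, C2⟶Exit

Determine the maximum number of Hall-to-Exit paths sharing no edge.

4

Assign every edge capacity 1; by Menger, the answer equals the max flow.
Path Hall→Exit (+1); total 1.
Path Hall→StairA→Exit (+1); total 2.
Path Hall→C3→Exit (+1); total 3.
Path Hall→C2→Exit (+1); total 4.
No residual Hall→Exit path; max flow = 4.
Certifying cut of size 4: {C2→Exit, Hall→C3, Hall→Exit, Hall→StairA}.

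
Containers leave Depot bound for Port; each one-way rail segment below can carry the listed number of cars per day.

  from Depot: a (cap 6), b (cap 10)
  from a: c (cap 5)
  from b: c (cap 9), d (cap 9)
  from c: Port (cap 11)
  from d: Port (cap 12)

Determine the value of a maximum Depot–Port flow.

15

Augment Depot→a→c→Port: bottleneck 5, flow now 5.
Augment Depot→b→c→Port: bottleneck 6, flow now 11.
Augment Depot→b→d→Port: bottleneck 4, flow now 15.
No augmenting path remains; maximum flow = 15.
In the residual graph, reachable from Depot: {Depot, a}.
Min-cut edges: Depot→b (10), a→c (5); capacity 10 + 5 = 15.
This cut is saturated, so no flow can exceed 15.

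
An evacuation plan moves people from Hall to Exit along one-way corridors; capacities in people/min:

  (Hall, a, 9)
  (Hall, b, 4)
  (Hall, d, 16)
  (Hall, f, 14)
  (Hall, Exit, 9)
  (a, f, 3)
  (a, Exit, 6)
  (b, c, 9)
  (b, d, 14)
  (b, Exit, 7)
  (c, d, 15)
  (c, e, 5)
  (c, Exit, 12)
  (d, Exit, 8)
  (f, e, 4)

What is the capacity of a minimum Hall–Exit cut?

27

Augment Hall→Exit: bottleneck 9, flow now 9.
Augment Hall→a→Exit: bottleneck 6, flow now 15.
Augment Hall→b→Exit: bottleneck 4, flow now 19.
Augment Hall→d→Exit: bottleneck 8, flow now 27.
No augmenting path remains; maximum flow = 27.
By max-flow min-cut, the minimum cut capacity equals the max flow.
In the residual graph, reachable from Hall: {Hall, a, d, e, f}.
Min-cut edges: Hall→b (4), Hall→Exit (9), a→Exit (6), d→Exit (8); capacity 4 + 9 + 6 + 8 = 27.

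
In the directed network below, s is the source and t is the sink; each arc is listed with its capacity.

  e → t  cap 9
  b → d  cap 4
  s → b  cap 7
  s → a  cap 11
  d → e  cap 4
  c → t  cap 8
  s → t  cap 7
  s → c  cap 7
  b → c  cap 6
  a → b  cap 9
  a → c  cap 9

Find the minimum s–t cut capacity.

19

Augment s→t: bottleneck 7, flow now 7.
Augment s→c→t: bottleneck 7, flow now 14.
Augment s→a→c→t: bottleneck 1, flow now 15.
Augment s→b→d→e→t: bottleneck 4, flow now 19.
No augmenting path remains; maximum flow = 19.
By max-flow min-cut, the minimum cut capacity equals the max flow.
In the residual graph, reachable from s: {s, a, b, c}.
Min-cut edges: s→t (7), b→d (4), c→t (8); capacity 7 + 4 + 8 = 19.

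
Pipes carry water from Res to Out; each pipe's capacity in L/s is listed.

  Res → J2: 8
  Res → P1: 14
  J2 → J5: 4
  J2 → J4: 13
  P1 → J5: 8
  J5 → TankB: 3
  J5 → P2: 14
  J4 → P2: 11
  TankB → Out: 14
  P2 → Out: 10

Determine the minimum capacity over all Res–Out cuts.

13

Augment Res→J2→J5→TankB→Out: bottleneck 3, flow now 3.
Augment Res→J2→J5→P2→Out: bottleneck 1, flow now 4.
Augment Res→J2→J4→P2→Out: bottleneck 4, flow now 8.
Augment Res→P1→J5→P2→Out: bottleneck 5, flow now 13.
No augmenting path remains; maximum flow = 13.
By max-flow min-cut, the minimum cut capacity equals the max flow.
In the residual graph, reachable from Res: {Res, J2, P1, J5, J4, P2}.
Min-cut edges: J5→TankB (3), P2→Out (10); capacity 3 + 10 = 13.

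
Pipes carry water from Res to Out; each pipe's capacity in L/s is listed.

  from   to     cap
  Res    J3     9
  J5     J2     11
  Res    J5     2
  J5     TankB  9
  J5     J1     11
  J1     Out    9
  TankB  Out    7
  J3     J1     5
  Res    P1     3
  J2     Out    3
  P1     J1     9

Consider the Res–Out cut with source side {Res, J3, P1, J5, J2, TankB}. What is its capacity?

35

Edges leaving {Res, J3, P1, J5, J2, TankB}: J3→J1 (5), P1→J1 (9), J5→J1 (11), J2→Out (3), TankB→Out (7).
Cut capacity = 5 + 9 + 11 + 3 + 7 = 35.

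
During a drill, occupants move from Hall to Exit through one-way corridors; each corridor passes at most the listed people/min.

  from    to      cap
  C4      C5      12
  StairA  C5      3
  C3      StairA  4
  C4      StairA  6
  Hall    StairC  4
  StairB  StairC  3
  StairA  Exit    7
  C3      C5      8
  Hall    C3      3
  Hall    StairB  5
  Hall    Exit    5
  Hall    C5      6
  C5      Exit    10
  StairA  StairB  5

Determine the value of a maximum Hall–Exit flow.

14

Augment Hall→Exit: bottleneck 5, flow now 5.
Augment Hall→C5→Exit: bottleneck 6, flow now 11.
Augment Hall→C3→StairA→Exit: bottleneck 3, flow now 14.
No augmenting path remains; maximum flow = 14.
In the residual graph, reachable from Hall: {Hall, StairB, StairC}.
Min-cut edges: Hall→C3 (3), Hall→C5 (6), Hall→Exit (5); capacity 3 + 6 + 5 = 14.
This cut is saturated, so no flow can exceed 14.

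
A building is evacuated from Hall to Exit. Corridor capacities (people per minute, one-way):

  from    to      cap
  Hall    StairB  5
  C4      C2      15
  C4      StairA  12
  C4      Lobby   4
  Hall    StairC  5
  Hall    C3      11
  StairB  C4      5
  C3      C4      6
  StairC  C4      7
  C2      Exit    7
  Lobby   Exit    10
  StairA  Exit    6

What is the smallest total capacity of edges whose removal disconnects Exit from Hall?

Augment Hall→C3→C4→Lobby→Exit: bottleneck 4, flow now 4.
Augment Hall→C3→C4→C2→Exit: bottleneck 2, flow now 6.
Augment Hall→StairC→C4→C2→Exit: bottleneck 5, flow now 11.
Augment Hall→StairB→C4→StairA→Exit: bottleneck 5, flow now 16.
No augmenting path remains; maximum flow = 16.
By max-flow min-cut, the minimum cut capacity equals the max flow.
In the residual graph, reachable from Hall: {Hall, C3}.
Min-cut edges: Hall→StairC (5), Hall→StairB (5), C3→C4 (6); capacity 5 + 5 + 6 = 16.

16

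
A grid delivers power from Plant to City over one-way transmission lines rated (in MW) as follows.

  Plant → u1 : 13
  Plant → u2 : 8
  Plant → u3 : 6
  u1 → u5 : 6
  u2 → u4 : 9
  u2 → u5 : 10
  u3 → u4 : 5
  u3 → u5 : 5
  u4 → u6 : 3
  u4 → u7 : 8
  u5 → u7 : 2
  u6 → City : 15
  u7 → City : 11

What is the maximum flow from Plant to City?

Augment Plant→u1→u5→u7→City: bottleneck 2, flow now 2.
Augment Plant→u2→u4→u6→City: bottleneck 3, flow now 5.
Augment Plant→u2→u4→u7→City: bottleneck 5, flow now 10.
Augment Plant→u3→u4→u7→City: bottleneck 3, flow now 13.
No augmenting path remains; maximum flow = 13.
In the residual graph, reachable from Plant: {Plant, u1, u2, u3, u4, u5}.
Min-cut edges: u4→u6 (3), u4→u7 (8), u5→u7 (2); capacity 3 + 8 + 2 = 13.
This cut is saturated, so no flow can exceed 13.

13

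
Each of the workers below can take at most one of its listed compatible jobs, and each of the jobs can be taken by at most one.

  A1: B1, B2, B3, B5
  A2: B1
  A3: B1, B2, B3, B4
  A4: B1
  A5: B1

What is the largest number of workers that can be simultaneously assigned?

Unit-capacity flow: source→left, listed edges, right→sink; max matching = max flow.
Augmenting path A1→B1 (+1); matched 1.
Augmenting path A3→B2 (+1); matched 2.
Augmenting path A2→B1→A1→B3 (+1); matched 3.
No augmenting path remains; maximum matching = 3.
König certificate: {A1, A3, B1} is a vertex cover of size 3 (every listed pair touches it), so no matching can be larger.

3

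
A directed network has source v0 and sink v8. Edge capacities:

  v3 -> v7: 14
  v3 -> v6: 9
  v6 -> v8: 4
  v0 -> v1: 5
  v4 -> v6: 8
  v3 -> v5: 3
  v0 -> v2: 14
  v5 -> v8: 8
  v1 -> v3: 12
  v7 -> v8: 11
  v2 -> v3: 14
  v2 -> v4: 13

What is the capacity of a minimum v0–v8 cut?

18

Augment v0→v1→v3→v5→v8: bottleneck 3, flow now 3.
Augment v0→v1→v3→v6→v8: bottleneck 2, flow now 5.
Augment v0→v2→v3→v6→v8: bottleneck 2, flow now 7.
Augment v0→v2→v3→v7→v8: bottleneck 11, flow now 18.
No augmenting path remains; maximum flow = 18.
By max-flow min-cut, the minimum cut capacity equals the max flow.
In the residual graph, reachable from v0: {v0, v1, v2, v3, v4, v6, v7}.
Min-cut edges: v3→v5 (3), v6→v8 (4), v7→v8 (11); capacity 3 + 4 + 11 = 18.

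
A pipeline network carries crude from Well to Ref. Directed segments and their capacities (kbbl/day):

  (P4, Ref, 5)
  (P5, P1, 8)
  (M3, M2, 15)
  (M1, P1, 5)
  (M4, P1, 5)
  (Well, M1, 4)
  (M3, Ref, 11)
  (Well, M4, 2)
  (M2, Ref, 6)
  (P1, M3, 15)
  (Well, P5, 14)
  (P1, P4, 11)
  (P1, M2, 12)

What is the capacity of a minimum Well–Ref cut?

14

Augment Well→M4→P1→M3→Ref: bottleneck 2, flow now 2.
Augment Well→P5→P1→M3→Ref: bottleneck 8, flow now 10.
Augment Well→M1→P1→M3→Ref: bottleneck 1, flow now 11.
Augment Well→M1→P1→M2→Ref: bottleneck 3, flow now 14.
No augmenting path remains; maximum flow = 14.
By max-flow min-cut, the minimum cut capacity equals the max flow.
In the residual graph, reachable from Well: {Well, P5}.
Min-cut edges: Well→M4 (2), Well→M1 (4), P5→P1 (8); capacity 2 + 4 + 8 = 14.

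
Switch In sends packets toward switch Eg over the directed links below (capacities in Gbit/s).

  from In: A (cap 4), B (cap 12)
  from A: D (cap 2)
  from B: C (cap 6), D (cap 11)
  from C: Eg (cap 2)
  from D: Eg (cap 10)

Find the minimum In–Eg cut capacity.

12

Augment In→A→D→Eg: bottleneck 2, flow now 2.
Augment In→B→C→Eg: bottleneck 2, flow now 4.
Augment In→B→D→Eg: bottleneck 8, flow now 12.
No augmenting path remains; maximum flow = 12.
By max-flow min-cut, the minimum cut capacity equals the max flow.
In the residual graph, reachable from In: {In, A, B, C, D}.
Min-cut edges: C→Eg (2), D→Eg (10); capacity 2 + 10 = 12.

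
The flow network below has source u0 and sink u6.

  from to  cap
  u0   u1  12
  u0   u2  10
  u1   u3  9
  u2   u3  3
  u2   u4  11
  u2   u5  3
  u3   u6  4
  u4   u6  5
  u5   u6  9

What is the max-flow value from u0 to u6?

12

Augment u0→u1→u3→u6: bottleneck 4, flow now 4.
Augment u0→u2→u4→u6: bottleneck 5, flow now 9.
Augment u0→u2→u5→u6: bottleneck 3, flow now 12.
No augmenting path remains; maximum flow = 12.
In the residual graph, reachable from u0: {u0, u1, u2, u3, u4}.
Min-cut edges: u2→u5 (3), u3→u6 (4), u4→u6 (5); capacity 3 + 4 + 5 = 12.
This cut is saturated, so no flow can exceed 12.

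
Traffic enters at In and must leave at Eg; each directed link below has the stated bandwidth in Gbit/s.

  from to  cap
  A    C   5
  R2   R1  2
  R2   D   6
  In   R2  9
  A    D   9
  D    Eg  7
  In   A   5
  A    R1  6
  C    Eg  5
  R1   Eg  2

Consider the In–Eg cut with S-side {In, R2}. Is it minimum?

Given cut capacity: 5 + 2 + 6 = 13.
Augment In→A→C→Eg: bottleneck 5, flow now 5.
Augment In→R2→R1→Eg: bottleneck 2, flow now 7.
Augment In→R2→D→Eg: bottleneck 6, flow now 13.
No augmenting path remains; maximum flow = 13.
Cut capacity 13 equals the max flow, so it is a minimum cut.

Yes — it is a minimum cut (capacity 13).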